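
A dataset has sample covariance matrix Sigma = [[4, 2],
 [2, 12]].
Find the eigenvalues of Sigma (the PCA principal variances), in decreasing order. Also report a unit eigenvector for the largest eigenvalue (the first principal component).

Step 1 — characteristic polynomial of 2×2 Sigma:
  det(Sigma - λI) = λ² - trace · λ + det = 0.
  trace = 4 + 12 = 16, det = 4·12 - (2)² = 44.
Step 2 — discriminant:
  Δ = trace² - 4·det = 256 - 176 = 80.
Step 3 — eigenvalues:
  λ = (trace ± √Δ)/2 = (16 ± 8.9443)/2,
  λ_1 = 12.4721,  λ_2 = 3.5279.

Step 4 — unit eigenvector for λ_1: solve (Sigma - λ_1 I)v = 0. First row:
  (4 - 12.4721)·v_x + (2)·v_y = 0, i.e. (-8.4721)·v_x + (2)·v_y = 0,
  so v ∝ (b, λ_1 - a) = (2, 8.4721) = u.
  ||u|| = √((2)² + (8.4721)²) = √(75.7771) ≈ 8.705,
  v_1 = u/||u|| ≈ (0.2298, 0.9732) (||v_1|| = 1).

λ_1 = 12.4721,  λ_2 = 3.5279;  v_1 ≈ (0.2298, 0.9732)


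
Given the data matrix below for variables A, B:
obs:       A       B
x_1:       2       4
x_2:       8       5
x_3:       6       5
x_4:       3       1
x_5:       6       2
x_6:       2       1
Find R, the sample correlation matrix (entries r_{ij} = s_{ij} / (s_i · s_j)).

Step 1 — column means:
  mean(A) = (2 + 8 + 6 + 3 + 6 + 2) / 6 = 27/6 = 4.5
  mean(B) = (4 + 5 + 5 + 1 + 2 + 1) / 6 = 18/6 = 3

Step 2 — sample variances and covariances s[i,j] = (1/(n-1)) · Σ_k (x_{k,i} - mean_i) · (x_{k,j} - mean_j), with n-1 = 5:
  s[A,A] = ((-2.5)·(-2.5) + (3.5)·(3.5) + (1.5)·(1.5) + (-1.5)·(-1.5) + (1.5)·(1.5) + (-2.5)·(-2.5)) / 5 = 31.5/5 = 6.3
  s[A,B] = ((-2.5)·(1) + (3.5)·(2) + (1.5)·(2) + (-1.5)·(-2) + (1.5)·(-1) + (-2.5)·(-2)) / 5 = 14/5 = 2.8
  s[B,B] = ((1)·(1) + (2)·(2) + (2)·(2) + (-2)·(-2) + (-1)·(-1) + (-2)·(-2)) / 5 = 18/5 = 3.6
  Sample standard deviations s_i = √(s[i,i]):
  s(A) = √(6.3) = 2.51
  s(B) = √(3.6) = 1.8974

Step 3 — r_{ij} = s_{ij} / (s_i · s_j):
  r[A,A] = 1 (diagonal).
  r[A,B] = 2.8 / (2.51 · 1.8974) = 2.8 / 4.7624 = 0.5879
  r[B,B] = 1 (diagonal).

R is symmetric with unit diagonal. Assembling:

R = [[1, 0.5879],
 [0.5879, 1]]


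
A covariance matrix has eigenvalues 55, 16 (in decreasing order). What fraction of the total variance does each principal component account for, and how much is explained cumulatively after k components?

Step 1 — total variance = trace(Sigma) = Σ λ_i = 55 + 16 = 71.

Step 2 — fraction explained by component i = λ_i / Σ λ:
  PC1: 55/71 = 0.7746
  PC2: 16/71 = 0.2254

Step 3 — cumulative fraction after k components = (λ_1 + ... + λ_k) / Σ λ:
  k = 1: 55/71 = 0.7746
  k = 2: (55 + 16)/71 = 71/71 = 1

Summary (fraction, with percent):

explained: PC1 0.7746 (77.46%), PC2 0.2254 (22.54%);  cumulative: 0.7746, 1


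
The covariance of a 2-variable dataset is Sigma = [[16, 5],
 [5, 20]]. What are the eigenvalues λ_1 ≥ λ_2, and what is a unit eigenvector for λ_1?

Step 1 — characteristic polynomial of 2×2 Sigma:
  det(Sigma - λI) = λ² - trace · λ + det = 0.
  trace = 16 + 20 = 36, det = 16·20 - (5)² = 295.
Step 2 — discriminant:
  Δ = trace² - 4·det = 1296 - 1180 = 116.
Step 3 — eigenvalues:
  λ = (trace ± √Δ)/2 = (36 ± 10.7703)/2,
  λ_1 = 23.3852,  λ_2 = 12.6148.

Step 4 — unit eigenvector for λ_1: solve (Sigma - λ_1 I)v = 0. First row:
  (16 - 23.3852)·v_x + (5)·v_y = 0, i.e. (-7.3852)·v_x + (5)·v_y = 0,
  so v ∝ (b, λ_1 - a) = (5, 7.3852) = u.
  ||u|| = √((5)² + (7.3852)²) = √(79.5407) ≈ 8.9186,
  v_1 = u/||u|| ≈ (0.5606, 0.8281) (||v_1|| = 1).

λ_1 = 23.3852,  λ_2 = 12.6148;  v_1 ≈ (0.5606, 0.8281)


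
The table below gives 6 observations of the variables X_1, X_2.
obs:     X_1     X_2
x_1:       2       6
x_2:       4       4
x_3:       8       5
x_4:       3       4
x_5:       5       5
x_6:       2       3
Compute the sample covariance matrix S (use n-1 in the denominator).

Step 1 — column means:
  mean(X_1) = (2 + 4 + 8 + 3 + 5 + 2) / 6 = 24/6 = 4
  mean(X_2) = (6 + 4 + 5 + 4 + 5 + 3) / 6 = 27/6 = 4.5

Step 2 — sample covariance S[i,j] = (1/(n-1)) · Σ_k (x_{k,i} - mean_i) · (x_{k,j} - mean_j), with n-1 = 5.
  S[X_1,X_1] = ((-2)·(-2) + (0)·(0) + (4)·(4) + (-1)·(-1) + (1)·(1) + (-2)·(-2)) / 5 = 26/5 = 5.2
  S[X_1,X_2] = ((-2)·(1.5) + (0)·(-0.5) + (4)·(0.5) + (-1)·(-0.5) + (1)·(0.5) + (-2)·(-1.5)) / 5 = 3/5 = 0.6
  S[X_2,X_2] = ((1.5)·(1.5) + (-0.5)·(-0.5) + (0.5)·(0.5) + (-0.5)·(-0.5) + (0.5)·(0.5) + (-1.5)·(-1.5)) / 5 = 5.5/5 = 1.1

S is symmetric (S[j,i] = S[i,j]). Assembling:

S = [[5.2, 0.6],
 [0.6, 1.1]]


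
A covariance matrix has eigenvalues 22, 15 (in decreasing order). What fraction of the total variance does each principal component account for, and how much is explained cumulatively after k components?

Step 1 — total variance = trace(Sigma) = Σ λ_i = 22 + 15 = 37.

Step 2 — fraction explained by component i = λ_i / Σ λ:
  PC1: 22/37 = 0.5946
  PC2: 15/37 = 0.4054

Step 3 — cumulative fraction after k components = (λ_1 + ... + λ_k) / Σ λ:
  k = 1: 22/37 = 0.5946
  k = 2: (22 + 15)/37 = 37/37 = 1

Summary (fraction, with percent):

explained: PC1 0.5946 (59.46%), PC2 0.4054 (40.54%);  cumulative: 0.5946, 1


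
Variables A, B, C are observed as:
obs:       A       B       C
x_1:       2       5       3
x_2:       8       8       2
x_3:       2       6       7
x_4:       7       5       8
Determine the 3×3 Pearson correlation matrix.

Step 1 — column means:
  mean(A) = (2 + 8 + 2 + 7) / 4 = 19/4 = 4.75
  mean(B) = (5 + 8 + 6 + 5) / 4 = 24/4 = 6
  mean(C) = (3 + 2 + 7 + 8) / 4 = 20/4 = 5

Step 2 — sample variances and covariances s[i,j] = (1/(n-1)) · Σ_k (x_{k,i} - mean_i) · (x_{k,j} - mean_j), with n-1 = 3:
  s[A,A] = ((-2.75)·(-2.75) + (3.25)·(3.25) + (-2.75)·(-2.75) + (2.25)·(2.25)) / 3 = 30.75/3 = 10.25
  s[A,B] = ((-2.75)·(-1) + (3.25)·(2) + (-2.75)·(0) + (2.25)·(-1)) / 3 = 7/3 = 2.3333
  s[A,C] = ((-2.75)·(-2) + (3.25)·(-3) + (-2.75)·(2) + (2.25)·(3)) / 3 = -3/3 = -1
  s[B,B] = ((-1)·(-1) + (2)·(2) + (0)·(0) + (-1)·(-1)) / 3 = 6/3 = 2
  s[B,C] = ((-1)·(-2) + (2)·(-3) + (0)·(2) + (-1)·(3)) / 3 = -7/3 = -2.3333
  s[C,C] = ((-2)·(-2) + (-3)·(-3) + (2)·(2) + (3)·(3)) / 3 = 26/3 = 8.6667
  Sample standard deviations s_i = √(s[i,i]):
  s(A) = √(10.25) = 3.2016
  s(B) = √(2) = 1.4142
  s(C) = √(8.6667) = 2.9439

Step 3 — r_{ij} = s_{ij} / (s_i · s_j):
  r[A,A] = 1 (diagonal).
  r[A,B] = 2.3333 / (3.2016 · 1.4142) = 2.3333 / 4.5277 = 0.5153
  r[A,C] = -1 / (3.2016 · 2.9439) = -1 / 9.4251 = -0.1061
  r[B,B] = 1 (diagonal).
  r[B,C] = -2.3333 / (1.4142 · 2.9439) = -2.3333 / 4.1633 = -0.5604
  r[C,C] = 1 (diagonal).

R is symmetric with unit diagonal. Assembling:

R = [[1, 0.5153, -0.1061],
 [0.5153, 1, -0.5604],
 [-0.1061, -0.5604, 1]]


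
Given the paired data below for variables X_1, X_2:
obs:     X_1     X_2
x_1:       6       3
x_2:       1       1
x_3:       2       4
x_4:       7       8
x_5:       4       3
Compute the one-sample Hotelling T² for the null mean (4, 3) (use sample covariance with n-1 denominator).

Step 1 — sample mean vector:
  mean(X_1) = (6 + 1 + 2 + 7 + 4) / 5 = 20/5 = 4
  mean(X_2) = (3 + 1 + 4 + 8 + 3) / 5 = 19/5 = 3.8
  x̄ = (4, 3.8),  deviation x̄ - mu_0 = (4, 3.8) - (4, 3) = (0, 0.8).

Step 2 — sample covariance matrix, S[i,j] = (1/(n-1)) · Σ_k (x_{k,i} - mean_i) · (x_{k,j} - mean_j), divisor n-1 = 4:
  S[X_1,X_1] = ((2)·(2) + (-3)·(-3) + (-2)·(-2) + (3)·(3) + (0)·(0)) / 4 = 26/4 = 6.5
  S[X_1,X_2] = ((2)·(-0.8) + (-3)·(-2.8) + (-2)·(0.2) + (3)·(4.2) + (0)·(-0.8)) / 4 = 19/4 = 4.75
  S[X_2,X_2] = ((-0.8)·(-0.8) + (-2.8)·(-2.8) + (0.2)·(0.2) + (4.2)·(4.2) + (-0.8)·(-0.8)) / 4 = 26.8/4 = 6.7
  S = [[6.5, 4.75],
 [4.75, 6.7]].

Step 3 — invert S. det(S) = 6.5·6.7 - (4.75)² = 20.9875.
  S^{-1} = (1/det) · [[d, -b], [-b, a]] = [[0.3192, -0.2263],
 [-0.2263, 0.3097]].

Step 4 — quadratic form (x̄ - mu_0)^T · S^{-1} · (x̄ - mu_0):
  S^{-1} · (x̄ - mu_0) = (-0.1811, 0.2478),
  (x̄ - mu_0)^T · [...] = (0)·(-0.1811) + (0.8)·(0.2478) = 0.1982.

Step 5 — scale by n: T² = 5 · 0.1982 = 0.9911.

T² ≈ 0.9911


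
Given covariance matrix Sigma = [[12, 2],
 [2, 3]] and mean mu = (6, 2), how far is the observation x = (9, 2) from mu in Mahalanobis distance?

Step 1 — centre the observation: (x - mu) = (3, 0).

Step 2 — invert Sigma. det(Sigma) = 12·3 - (2)² = 32.
  Sigma^{-1} = (1/det) · [[d, -b], [-b, a]] = [[0.0938, -0.0625],
 [-0.0625, 0.375]].

Step 3 — form the quadratic (x - mu)^T · Sigma^{-1} · (x - mu):
  Sigma^{-1} · (x - mu) = (0.2812, -0.1875).
  (x - mu)^T · [Sigma^{-1} · (x - mu)] = (3)·(0.2812) + (0)·(-0.1875) = 0.8438.

Step 4 — take square root: d = √(0.8438) ≈ 0.9186.

d(x, mu) = √(0.8438) ≈ 0.9186


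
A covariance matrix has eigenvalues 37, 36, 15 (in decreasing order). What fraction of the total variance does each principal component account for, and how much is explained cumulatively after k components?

Step 1 — total variance = trace(Sigma) = Σ λ_i = 37 + 36 + 15 = 88.

Step 2 — fraction explained by component i = λ_i / Σ λ:
  PC1: 37/88 = 0.4205
  PC2: 36/88 = 0.4091
  PC3: 15/88 = 0.1705

Step 3 — cumulative fraction after k components = (λ_1 + ... + λ_k) / Σ λ:
  k = 1: 37/88 = 0.4205
  k = 2: (37 + 36)/88 = 73/88 = 0.8295
  k = 3: (37 + 36 + 15)/88 = 88/88 = 1

Summary (fraction, with percent):

explained: PC1 0.4205 (42.05%), PC2 0.4091 (40.91%), PC3 0.1705 (17.05%);  cumulative: 0.4205, 0.8295, 1


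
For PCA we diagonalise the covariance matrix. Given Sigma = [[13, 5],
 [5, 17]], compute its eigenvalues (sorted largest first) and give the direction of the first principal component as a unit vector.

Step 1 — characteristic polynomial of 2×2 Sigma:
  det(Sigma - λI) = λ² - trace · λ + det = 0.
  trace = 13 + 17 = 30, det = 13·17 - (5)² = 196.
Step 2 — discriminant:
  Δ = trace² - 4·det = 900 - 784 = 116.
Step 3 — eigenvalues:
  λ = (trace ± √Δ)/2 = (30 ± 10.7703)/2,
  λ_1 = 20.3852,  λ_2 = 9.6148.

Step 4 — unit eigenvector for λ_1: solve (Sigma - λ_1 I)v = 0. First row:
  (13 - 20.3852)·v_x + (5)·v_y = 0, i.e. (-7.3852)·v_x + (5)·v_y = 0,
  so v ∝ (b, λ_1 - a) = (5, 7.3852) = u.
  ||u|| = √((5)² + (7.3852)²) = √(79.5407) ≈ 8.9186,
  v_1 = u/||u|| ≈ (0.5606, 0.8281) (||v_1|| = 1).

λ_1 = 20.3852,  λ_2 = 9.6148;  v_1 ≈ (0.5606, 0.8281)


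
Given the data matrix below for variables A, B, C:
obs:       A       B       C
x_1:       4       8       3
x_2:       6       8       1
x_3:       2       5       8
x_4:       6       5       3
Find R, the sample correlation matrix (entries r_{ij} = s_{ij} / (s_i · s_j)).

Step 1 — column means:
  mean(A) = (4 + 6 + 2 + 6) / 4 = 18/4 = 4.5
  mean(B) = (8 + 8 + 5 + 5) / 4 = 26/4 = 6.5
  mean(C) = (3 + 1 + 8 + 3) / 4 = 15/4 = 3.75

Step 2 — sample variances and covariances s[i,j] = (1/(n-1)) · Σ_k (x_{k,i} - mean_i) · (x_{k,j} - mean_j), with n-1 = 3:
  s[A,A] = ((-0.5)·(-0.5) + (1.5)·(1.5) + (-2.5)·(-2.5) + (1.5)·(1.5)) / 3 = 11/3 = 3.6667
  s[A,B] = ((-0.5)·(1.5) + (1.5)·(1.5) + (-2.5)·(-1.5) + (1.5)·(-1.5)) / 3 = 3/3 = 1
  s[A,C] = ((-0.5)·(-0.75) + (1.5)·(-2.75) + (-2.5)·(4.25) + (1.5)·(-0.75)) / 3 = -15.5/3 = -5.1667
  s[B,B] = ((1.5)·(1.5) + (1.5)·(1.5) + (-1.5)·(-1.5) + (-1.5)·(-1.5)) / 3 = 9/3 = 3
  s[B,C] = ((1.5)·(-0.75) + (1.5)·(-2.75) + (-1.5)·(4.25) + (-1.5)·(-0.75)) / 3 = -10.5/3 = -3.5
  s[C,C] = ((-0.75)·(-0.75) + (-2.75)·(-2.75) + (4.25)·(4.25) + (-0.75)·(-0.75)) / 3 = 26.75/3 = 8.9167
  Sample standard deviations s_i = √(s[i,i]):
  s(A) = √(3.6667) = 1.9149
  s(B) = √(3) = 1.7321
  s(C) = √(8.9167) = 2.9861

Step 3 — r_{ij} = s_{ij} / (s_i · s_j):
  r[A,A] = 1 (diagonal).
  r[A,B] = 1 / (1.9149 · 1.7321) = 1 / 3.3166 = 0.3015
  r[A,C] = -5.1667 / (1.9149 · 2.9861) = -5.1667 / 5.7179 = -0.9036
  r[B,B] = 1 (diagonal).
  r[B,C] = -3.5 / (1.7321 · 2.9861) = -3.5 / 5.172 = -0.6767
  r[C,C] = 1 (diagonal).

R is symmetric with unit diagonal. Assembling:

R = [[1, 0.3015, -0.9036],
 [0.3015, 1, -0.6767],
 [-0.9036, -0.6767, 1]]


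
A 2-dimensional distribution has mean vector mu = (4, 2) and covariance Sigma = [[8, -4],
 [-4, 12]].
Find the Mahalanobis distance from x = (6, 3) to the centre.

Step 1 — centre the observation: (x - mu) = (2, 1).

Step 2 — invert Sigma. det(Sigma) = 8·12 - (-4)² = 80.
  Sigma^{-1} = (1/det) · [[d, -b], [-b, a]] = [[0.15, 0.05],
 [0.05, 0.1]].

Step 3 — form the quadratic (x - mu)^T · Sigma^{-1} · (x - mu):
  Sigma^{-1} · (x - mu) = (0.35, 0.2).
  (x - mu)^T · [Sigma^{-1} · (x - mu)] = (2)·(0.35) + (1)·(0.2) = 0.9.

Step 4 — take square root: d = √(0.9) ≈ 0.9487.

d(x, mu) = √(0.9) ≈ 0.9487


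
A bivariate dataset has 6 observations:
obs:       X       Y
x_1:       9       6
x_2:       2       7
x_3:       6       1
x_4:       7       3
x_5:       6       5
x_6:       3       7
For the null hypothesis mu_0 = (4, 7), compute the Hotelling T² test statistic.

Step 1 — sample mean vector:
  mean(X) = (9 + 2 + 6 + 7 + 6 + 3) / 6 = 33/6 = 5.5
  mean(Y) = (6 + 7 + 1 + 3 + 5 + 7) / 6 = 29/6 = 4.8333
  x̄ = (5.5, 4.8333),  deviation x̄ - mu_0 = (5.5, 4.8333) - (4, 7) = (1.5, -2.1667).

Step 2 — sample covariance matrix, S[i,j] = (1/(n-1)) · Σ_k (x_{k,i} - mean_i) · (x_{k,j} - mean_j), divisor n-1 = 5:
  S[X,X] = ((3.5)·(3.5) + (-3.5)·(-3.5) + (0.5)·(0.5) + (1.5)·(1.5) + (0.5)·(0.5) + (-2.5)·(-2.5)) / 5 = 33.5/5 = 6.7
  S[X,Y] = ((3.5)·(1.1667) + (-3.5)·(2.1667) + (0.5)·(-3.8333) + (1.5)·(-1.8333) + (0.5)·(0.1667) + (-2.5)·(2.1667)) / 5 = -13.5/5 = -2.7
  S[Y,Y] = ((1.1667)·(1.1667) + (2.1667)·(2.1667) + (-3.8333)·(-3.8333) + (-1.8333)·(-1.8333) + (0.1667)·(0.1667) + (2.1667)·(2.1667)) / 5 = 28.8333/5 = 5.7667
  S = [[6.7, -2.7],
 [-2.7, 5.7667]].

Step 3 — invert S. det(S) = 6.7·5.7667 - (-2.7)² = 31.3467.
  S^{-1} = (1/det) · [[d, -b], [-b, a]] = [[0.184, 0.0861],
 [0.0861, 0.2137]].

Step 4 — quadratic form (x̄ - mu_0)^T · S^{-1} · (x̄ - mu_0):
  S^{-1} · (x̄ - mu_0) = (0.0893, -0.3339),
  (x̄ - mu_0)^T · [...] = (1.5)·(0.0893) + (-2.1667)·(-0.3339) = 0.8574.

Step 5 — scale by n: T² = 6 · 0.8574 = 5.1446.

T² ≈ 5.1446


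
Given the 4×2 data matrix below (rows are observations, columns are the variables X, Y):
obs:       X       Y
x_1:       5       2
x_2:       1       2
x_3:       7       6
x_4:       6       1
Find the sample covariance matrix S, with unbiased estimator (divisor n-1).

Step 1 — column means:
  mean(X) = (5 + 1 + 7 + 6) / 4 = 19/4 = 4.75
  mean(Y) = (2 + 2 + 6 + 1) / 4 = 11/4 = 2.75

Step 2 — sample covariance S[i,j] = (1/(n-1)) · Σ_k (x_{k,i} - mean_i) · (x_{k,j} - mean_j), with n-1 = 3.
  S[X,X] = ((0.25)·(0.25) + (-3.75)·(-3.75) + (2.25)·(2.25) + (1.25)·(1.25)) / 3 = 20.75/3 = 6.9167
  S[X,Y] = ((0.25)·(-0.75) + (-3.75)·(-0.75) + (2.25)·(3.25) + (1.25)·(-1.75)) / 3 = 7.75/3 = 2.5833
  S[Y,Y] = ((-0.75)·(-0.75) + (-0.75)·(-0.75) + (3.25)·(3.25) + (-1.75)·(-1.75)) / 3 = 14.75/3 = 4.9167

S is symmetric (S[j,i] = S[i,j]). Assembling:

S = [[6.9167, 2.5833],
 [2.5833, 4.9167]]


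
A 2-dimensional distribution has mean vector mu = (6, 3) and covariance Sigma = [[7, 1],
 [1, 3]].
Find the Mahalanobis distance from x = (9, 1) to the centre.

Step 1 — centre the observation: (x - mu) = (3, -2).

Step 2 — invert Sigma. det(Sigma) = 7·3 - (1)² = 20.
  Sigma^{-1} = (1/det) · [[d, -b], [-b, a]] = [[0.15, -0.05],
 [-0.05, 0.35]].

Step 3 — form the quadratic (x - mu)^T · Sigma^{-1} · (x - mu):
  Sigma^{-1} · (x - mu) = (0.55, -0.85).
  (x - mu)^T · [Sigma^{-1} · (x - mu)] = (3)·(0.55) + (-2)·(-0.85) = 3.35.

Step 4 — take square root: d = √(3.35) ≈ 1.8303.

d(x, mu) = √(3.35) ≈ 1.8303


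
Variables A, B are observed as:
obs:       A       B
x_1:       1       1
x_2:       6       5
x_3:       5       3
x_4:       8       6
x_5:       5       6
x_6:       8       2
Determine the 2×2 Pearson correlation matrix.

Step 1 — column means:
  mean(A) = (1 + 6 + 5 + 8 + 5 + 8) / 6 = 33/6 = 5.5
  mean(B) = (1 + 5 + 3 + 6 + 6 + 2) / 6 = 23/6 = 3.8333

Step 2 — sample variances and covariances s[i,j] = (1/(n-1)) · Σ_k (x_{k,i} - mean_i) · (x_{k,j} - mean_j), with n-1 = 5:
  s[A,A] = ((-4.5)·(-4.5) + (0.5)·(0.5) + (-0.5)·(-0.5) + (2.5)·(2.5) + (-0.5)·(-0.5) + (2.5)·(2.5)) / 5 = 33.5/5 = 6.7
  s[A,B] = ((-4.5)·(-2.8333) + (0.5)·(1.1667) + (-0.5)·(-0.8333) + (2.5)·(2.1667) + (-0.5)·(2.1667) + (2.5)·(-1.8333)) / 5 = 13.5/5 = 2.7
  s[B,B] = ((-2.8333)·(-2.8333) + (1.1667)·(1.1667) + (-0.8333)·(-0.8333) + (2.1667)·(2.1667) + (2.1667)·(2.1667) + (-1.8333)·(-1.8333)) / 5 = 22.8333/5 = 4.5667
  Sample standard deviations s_i = √(s[i,i]):
  s(A) = √(6.7) = 2.5884
  s(B) = √(4.5667) = 2.137

Step 3 — r_{ij} = s_{ij} / (s_i · s_j):
  r[A,A] = 1 (diagonal).
  r[A,B] = 2.7 / (2.5884 · 2.137) = 2.7 / 5.5314 = 0.4881
  r[B,B] = 1 (diagonal).

R is symmetric with unit diagonal. Assembling:

R = [[1, 0.4881],
 [0.4881, 1]]


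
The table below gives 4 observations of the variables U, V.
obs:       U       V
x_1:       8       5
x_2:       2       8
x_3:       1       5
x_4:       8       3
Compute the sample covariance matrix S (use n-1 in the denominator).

Step 1 — column means:
  mean(U) = (8 + 2 + 1 + 8) / 4 = 19/4 = 4.75
  mean(V) = (5 + 8 + 5 + 3) / 4 = 21/4 = 5.25

Step 2 — sample covariance S[i,j] = (1/(n-1)) · Σ_k (x_{k,i} - mean_i) · (x_{k,j} - mean_j), with n-1 = 3.
  S[U,U] = ((3.25)·(3.25) + (-2.75)·(-2.75) + (-3.75)·(-3.75) + (3.25)·(3.25)) / 3 = 42.75/3 = 14.25
  S[U,V] = ((3.25)·(-0.25) + (-2.75)·(2.75) + (-3.75)·(-0.25) + (3.25)·(-2.25)) / 3 = -14.75/3 = -4.9167
  S[V,V] = ((-0.25)·(-0.25) + (2.75)·(2.75) + (-0.25)·(-0.25) + (-2.25)·(-2.25)) / 3 = 12.75/3 = 4.25

S is symmetric (S[j,i] = S[i,j]). Assembling:

S = [[14.25, -4.9167],
 [-4.9167, 4.25]]


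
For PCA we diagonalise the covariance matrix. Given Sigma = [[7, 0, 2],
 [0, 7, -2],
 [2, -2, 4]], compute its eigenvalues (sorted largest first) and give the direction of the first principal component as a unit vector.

Step 1 — characteristic polynomial p(λ) = det(λI - Sigma) = λ³ - tr·λ² + c_1·λ - det, where tr = trace, c_1 = sum of the principal 2×2 minors, det = det(Sigma):
  tr = 7 + 7 + 4 = 18,
  c_1 = (7·7 - (0)²) + (7·4 - (2)²) + (7·4 - (-2)²) = 49 + 24 + 24 = 97,
  det = 7·(7·4 - (-2)²) - (0)·((0)·4 - (-2)·(2)) + (2)·((0)·(-2) - 7·(2)) = 7·(24) - (0)·(4) + (2)·(-14) = 140.
  So p(λ) = λ³ - 18λ² + 97λ - 140.
Step 2 — look for an integer root (rational root theorem: any rational root is an integer divisor of 140). Testing λ = 7:
  p(7) = 343 - 882 + 679 - 140 = 0  ✓
  Dividing out (λ - 7): p(λ) = (λ - 7)(λ² - 11λ + 20).
Step 3 — remaining eigenvalues from the quadratic λ² - 11λ + 20 = 0:
  Δ = 11² - 4·20 = 121 - 80 = 41,  λ = (11 ± √41)/2 = (11 ± 6.4031)/2 ≈ 8.7016 or 2.2984.
  Sorted: λ_1 = 8.7016,  λ_2 = 7,  λ_3 = 2.2984  (check: sum = 18 = tr ✓).

Step 4 — unit eigenvector for λ_1 ≈ 8.7016: v spans the null space of (Sigma - λ_1 I), whose rows are
  r_1 = (-1.7016, 0, 2),  r_2 = (0, -1.7016, -2),  r_3 = (2, -2, -4.7016).
  v is orthogonal to every row, so take v ∝ r_1 × r_2 = ((0)·(-2) - (2)·(-1.7016), (2)·(0) - (-1.7016)·(-2), (-1.7016)·(-1.7016) - (0)·(0)) ≈ (3.4031, -3.4031, 2.8953).
  Let u = (3.4031, -3.4031, 2.8953).
  ||u|| = √((3.4031)² + (-3.4031)² + (2.8953)²) = √(31.5454) ≈ 5.6165,  v_1 = u/||u|| ≈ (0.6059, -0.6059, 0.5155) (||v_1|| = 1).

λ_1 = 8.7016,  λ_2 = 7,  λ_3 = 2.2984;  v_1 ≈ (0.6059, -0.6059, 0.5155)


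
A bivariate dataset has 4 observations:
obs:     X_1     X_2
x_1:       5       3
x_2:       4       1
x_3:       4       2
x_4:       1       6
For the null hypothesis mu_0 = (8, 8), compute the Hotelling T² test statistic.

Step 1 — sample mean vector:
  mean(X_1) = (5 + 4 + 4 + 1) / 4 = 14/4 = 3.5
  mean(X_2) = (3 + 1 + 2 + 6) / 4 = 12/4 = 3
  x̄ = (3.5, 3),  deviation x̄ - mu_0 = (3.5, 3) - (8, 8) = (-4.5, -5).

Step 2 — sample covariance matrix, S[i,j] = (1/(n-1)) · Σ_k (x_{k,i} - mean_i) · (x_{k,j} - mean_j), divisor n-1 = 3:
  S[X_1,X_1] = ((1.5)·(1.5) + (0.5)·(0.5) + (0.5)·(0.5) + (-2.5)·(-2.5)) / 3 = 9/3 = 3
  S[X_1,X_2] = ((1.5)·(0) + (0.5)·(-2) + (0.5)·(-1) + (-2.5)·(3)) / 3 = -9/3 = -3
  S[X_2,X_2] = ((0)·(0) + (-2)·(-2) + (-1)·(-1) + (3)·(3)) / 3 = 14/3 = 4.6667
  S = [[3, -3],
 [-3, 4.6667]].

Step 3 — invert S. det(S) = 3·4.6667 - (-3)² = 5.
  S^{-1} = (1/det) · [[d, -b], [-b, a]] = [[0.9333, 0.6],
 [0.6, 0.6]].

Step 4 — quadratic form (x̄ - mu_0)^T · S^{-1} · (x̄ - mu_0):
  S^{-1} · (x̄ - mu_0) = (-7.2, -5.7),
  (x̄ - mu_0)^T · [...] = (-4.5)·(-7.2) + (-5)·(-5.7) = 60.9.

Step 5 — scale by n: T² = 4 · 60.9 = 243.6.

T² ≈ 243.6


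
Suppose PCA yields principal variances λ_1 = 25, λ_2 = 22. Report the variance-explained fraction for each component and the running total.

Step 1 — total variance = trace(Sigma) = Σ λ_i = 25 + 22 = 47.

Step 2 — fraction explained by component i = λ_i / Σ λ:
  PC1: 25/47 = 0.5319
  PC2: 22/47 = 0.4681

Step 3 — cumulative fraction after k components = (λ_1 + ... + λ_k) / Σ λ:
  k = 1: 25/47 = 0.5319
  k = 2: (25 + 22)/47 = 47/47 = 1

Summary (fraction, with percent):

explained: PC1 0.5319 (53.19%), PC2 0.4681 (46.81%);  cumulative: 0.5319, 1


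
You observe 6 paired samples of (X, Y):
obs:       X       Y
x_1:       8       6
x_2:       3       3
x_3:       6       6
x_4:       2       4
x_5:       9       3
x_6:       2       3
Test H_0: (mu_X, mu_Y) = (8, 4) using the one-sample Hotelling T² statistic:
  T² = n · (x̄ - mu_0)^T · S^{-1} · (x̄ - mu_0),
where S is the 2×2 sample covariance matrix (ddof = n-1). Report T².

Step 1 — sample mean vector:
  mean(X) = (8 + 3 + 6 + 2 + 9 + 2) / 6 = 30/6 = 5
  mean(Y) = (6 + 3 + 6 + 4 + 3 + 3) / 6 = 25/6 = 4.1667
  x̄ = (5, 4.1667),  deviation x̄ - mu_0 = (5, 4.1667) - (8, 4) = (-3, 0.1667).

Step 2 — sample covariance matrix, S[i,j] = (1/(n-1)) · Σ_k (x_{k,i} - mean_i) · (x_{k,j} - mean_j), divisor n-1 = 5:
  S[X,X] = ((3)·(3) + (-2)·(-2) + (1)·(1) + (-3)·(-3) + (4)·(4) + (-3)·(-3)) / 5 = 48/5 = 9.6
  S[X,Y] = ((3)·(1.8333) + (-2)·(-1.1667) + (1)·(1.8333) + (-3)·(-0.1667) + (4)·(-1.1667) + (-3)·(-1.1667)) / 5 = 9/5 = 1.8
  S[Y,Y] = ((1.8333)·(1.8333) + (-1.1667)·(-1.1667) + (1.8333)·(1.8333) + (-0.1667)·(-0.1667) + (-1.1667)·(-1.1667) + (-1.1667)·(-1.1667)) / 5 = 10.8333/5 = 2.1667
  S = [[9.6, 1.8],
 [1.8, 2.1667]].

Step 3 — invert S. det(S) = 9.6·2.1667 - (1.8)² = 17.56.
  S^{-1} = (1/det) · [[d, -b], [-b, a]] = [[0.1234, -0.1025],
 [-0.1025, 0.5467]].

Step 4 — quadratic form (x̄ - mu_0)^T · S^{-1} · (x̄ - mu_0):
  S^{-1} · (x̄ - mu_0) = (-0.3872, 0.3986),
  (x̄ - mu_0)^T · [...] = (-3)·(-0.3872) + (0.1667)·(0.3986) = 1.2282.

Step 5 — scale by n: T² = 6 · 1.2282 = 7.369.

T² ≈ 7.369


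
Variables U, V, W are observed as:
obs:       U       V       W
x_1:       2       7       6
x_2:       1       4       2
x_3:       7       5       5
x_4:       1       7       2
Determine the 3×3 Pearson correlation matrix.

Step 1 — column means:
  mean(U) = (2 + 1 + 7 + 1) / 4 = 11/4 = 2.75
  mean(V) = (7 + 4 + 5 + 7) / 4 = 23/4 = 5.75
  mean(W) = (6 + 2 + 5 + 2) / 4 = 15/4 = 3.75

Step 2 — sample variances and covariances s[i,j] = (1/(n-1)) · Σ_k (x_{k,i} - mean_i) · (x_{k,j} - mean_j), with n-1 = 3:
  s[U,U] = ((-0.75)·(-0.75) + (-1.75)·(-1.75) + (4.25)·(4.25) + (-1.75)·(-1.75)) / 3 = 24.75/3 = 8.25
  s[U,V] = ((-0.75)·(1.25) + (-1.75)·(-1.75) + (4.25)·(-0.75) + (-1.75)·(1.25)) / 3 = -3.25/3 = -1.0833
  s[U,W] = ((-0.75)·(2.25) + (-1.75)·(-1.75) + (4.25)·(1.25) + (-1.75)·(-1.75)) / 3 = 9.75/3 = 3.25
  s[V,V] = ((1.25)·(1.25) + (-1.75)·(-1.75) + (-0.75)·(-0.75) + (1.25)·(1.25)) / 3 = 6.75/3 = 2.25
  s[V,W] = ((1.25)·(2.25) + (-1.75)·(-1.75) + (-0.75)·(1.25) + (1.25)·(-1.75)) / 3 = 2.75/3 = 0.9167
  s[W,W] = ((2.25)·(2.25) + (-1.75)·(-1.75) + (1.25)·(1.25) + (-1.75)·(-1.75)) / 3 = 12.75/3 = 4.25
  Sample standard deviations s_i = √(s[i,i]):
  s(U) = √(8.25) = 2.8723
  s(V) = √(2.25) = 1.5
  s(W) = √(4.25) = 2.0616

Step 3 — r_{ij} = s_{ij} / (s_i · s_j):
  r[U,U] = 1 (diagonal).
  r[U,V] = -1.0833 / (2.8723 · 1.5) = -1.0833 / 4.3084 = -0.2514
  r[U,W] = 3.25 / (2.8723 · 2.0616) = 3.25 / 5.9214 = 0.5489
  r[V,V] = 1 (diagonal).
  r[V,W] = 0.9167 / (1.5 · 2.0616) = 0.9167 / 3.0923 = 0.2964
  r[W,W] = 1 (diagonal).

R is symmetric with unit diagonal. Assembling:

R = [[1, -0.2514, 0.5489],
 [-0.2514, 1, 0.2964],
 [0.5489, 0.2964, 1]]


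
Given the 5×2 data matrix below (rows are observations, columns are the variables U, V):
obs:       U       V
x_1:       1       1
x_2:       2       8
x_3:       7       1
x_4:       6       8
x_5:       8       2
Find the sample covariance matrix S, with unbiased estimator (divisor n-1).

Step 1 — column means:
  mean(U) = (1 + 2 + 7 + 6 + 8) / 5 = 24/5 = 4.8
  mean(V) = (1 + 8 + 1 + 8 + 2) / 5 = 20/5 = 4

Step 2 — sample covariance S[i,j] = (1/(n-1)) · Σ_k (x_{k,i} - mean_i) · (x_{k,j} - mean_j), with n-1 = 4.
  S[U,U] = ((-3.8)·(-3.8) + (-2.8)·(-2.8) + (2.2)·(2.2) + (1.2)·(1.2) + (3.2)·(3.2)) / 4 = 38.8/4 = 9.7
  S[U,V] = ((-3.8)·(-3) + (-2.8)·(4) + (2.2)·(-3) + (1.2)·(4) + (3.2)·(-2)) / 4 = -8/4 = -2
  S[V,V] = ((-3)·(-3) + (4)·(4) + (-3)·(-3) + (4)·(4) + (-2)·(-2)) / 4 = 54/4 = 13.5

S is symmetric (S[j,i] = S[i,j]). Assembling:

S = [[9.7, -2],
 [-2, 13.5]]


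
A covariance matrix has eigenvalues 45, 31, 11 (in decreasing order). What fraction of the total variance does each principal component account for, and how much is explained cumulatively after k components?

Step 1 — total variance = trace(Sigma) = Σ λ_i = 45 + 31 + 11 = 87.

Step 2 — fraction explained by component i = λ_i / Σ λ:
  PC1: 45/87 = 0.5172
  PC2: 31/87 = 0.3563
  PC3: 11/87 = 0.1264

Step 3 — cumulative fraction after k components = (λ_1 + ... + λ_k) / Σ λ:
  k = 1: 45/87 = 0.5172
  k = 2: (45 + 31)/87 = 76/87 = 0.8736
  k = 3: (45 + 31 + 11)/87 = 87/87 = 1

Summary (fraction, with percent):

explained: PC1 0.5172 (51.72%), PC2 0.3563 (35.63%), PC3 0.1264 (12.64%);  cumulative: 0.5172, 0.8736, 1


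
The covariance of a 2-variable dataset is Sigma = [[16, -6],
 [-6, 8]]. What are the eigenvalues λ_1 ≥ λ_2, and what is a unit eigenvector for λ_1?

Step 1 — characteristic polynomial of 2×2 Sigma:
  det(Sigma - λI) = λ² - trace · λ + det = 0.
  trace = 16 + 8 = 24, det = 16·8 - (-6)² = 92.
Step 2 — discriminant:
  Δ = trace² - 4·det = 576 - 368 = 208.
Step 3 — eigenvalues:
  λ = (trace ± √Δ)/2 = (24 ± 14.4222)/2,
  λ_1 = 19.2111,  λ_2 = 4.7889.

Step 4 — unit eigenvector for λ_1: solve (Sigma - λ_1 I)v = 0. First row:
  (16 - 19.2111)·v_x + (-6)·v_y = 0, i.e. (-3.2111)·v_x + (-6)·v_y = 0,
  so v ∝ (b, λ_1 - a) = (-6, 3.2111); multiply by -1 so the first entry is positive: u = (6, -3.2111).
  ||u|| = √((6)² + (-3.2111)²) = √(46.3112) ≈ 6.8052,
  v_1 = u/||u|| ≈ (0.8817, -0.4719) (||v_1|| = 1).

λ_1 = 19.2111,  λ_2 = 4.7889;  v_1 ≈ (0.8817, -0.4719)


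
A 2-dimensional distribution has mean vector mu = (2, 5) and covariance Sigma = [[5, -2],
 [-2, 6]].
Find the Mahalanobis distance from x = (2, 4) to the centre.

Step 1 — centre the observation: (x - mu) = (0, -1).

Step 2 — invert Sigma. det(Sigma) = 5·6 - (-2)² = 26.
  Sigma^{-1} = (1/det) · [[d, -b], [-b, a]] = [[0.2308, 0.0769],
 [0.0769, 0.1923]].

Step 3 — form the quadratic (x - mu)^T · Sigma^{-1} · (x - mu):
  Sigma^{-1} · (x - mu) = (-0.0769, -0.1923).
  (x - mu)^T · [Sigma^{-1} · (x - mu)] = (0)·(-0.0769) + (-1)·(-0.1923) = 0.1923.

Step 4 — take square root: d = √(0.1923) ≈ 0.4385.

d(x, mu) = √(0.1923) ≈ 0.4385


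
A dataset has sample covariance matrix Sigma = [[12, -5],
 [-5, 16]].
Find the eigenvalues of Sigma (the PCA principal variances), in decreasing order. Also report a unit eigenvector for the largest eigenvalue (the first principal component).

Step 1 — characteristic polynomial of 2×2 Sigma:
  det(Sigma - λI) = λ² - trace · λ + det = 0.
  trace = 12 + 16 = 28, det = 12·16 - (-5)² = 167.
Step 2 — discriminant:
  Δ = trace² - 4·det = 784 - 668 = 116.
Step 3 — eigenvalues:
  λ = (trace ± √Δ)/2 = (28 ± 10.7703)/2,
  λ_1 = 19.3852,  λ_2 = 8.6148.

Step 4 — unit eigenvector for λ_1: solve (Sigma - λ_1 I)v = 0. First row:
  (12 - 19.3852)·v_x + (-5)·v_y = 0, i.e. (-7.3852)·v_x + (-5)·v_y = 0,
  so v ∝ (b, λ_1 - a) = (-5, 7.3852); multiply by -1 so the first entry is positive: u = (5, -7.3852).
  ||u|| = √((5)² + (-7.3852)²) = √(79.5407) ≈ 8.9186,
  v_1 = u/||u|| ≈ (0.5606, -0.8281) (||v_1|| = 1).

λ_1 = 19.3852,  λ_2 = 8.6148;  v_1 ≈ (0.5606, -0.8281)


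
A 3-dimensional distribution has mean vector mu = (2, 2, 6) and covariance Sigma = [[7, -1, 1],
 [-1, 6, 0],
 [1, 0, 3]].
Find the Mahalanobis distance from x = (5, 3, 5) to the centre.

Step 1 — centre the observation: (x - mu) = (3, 1, -1).

Step 2 — invert Sigma (cofactor / det for 3×3, or solve directly):
  Sigma^{-1} = [[0.1538, 0.0256, -0.0513],
 [0.0256, 0.1709, -0.0085],
 [-0.0513, -0.0085, 0.3504]].

Step 3 — form the quadratic (x - mu)^T · Sigma^{-1} · (x - mu):
  Sigma^{-1} · (x - mu) = (0.5385, 0.2564, -0.5128).
  (x - mu)^T · [Sigma^{-1} · (x - mu)] = (3)·(0.5385) + (1)·(0.2564) + (-1)·(-0.5128) = 2.3846.

Step 4 — take square root: d = √(2.3846) ≈ 1.5442.

d(x, mu) = √(2.3846) ≈ 1.5442


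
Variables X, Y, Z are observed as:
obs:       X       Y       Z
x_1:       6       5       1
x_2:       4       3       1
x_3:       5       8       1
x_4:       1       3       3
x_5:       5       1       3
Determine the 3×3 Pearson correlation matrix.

Step 1 — column means:
  mean(X) = (6 + 4 + 5 + 1 + 5) / 5 = 21/5 = 4.2
  mean(Y) = (5 + 3 + 8 + 3 + 1) / 5 = 20/5 = 4
  mean(Z) = (1 + 1 + 1 + 3 + 3) / 5 = 9/5 = 1.8

Step 2 — sample variances and covariances s[i,j] = (1/(n-1)) · Σ_k (x_{k,i} - mean_i) · (x_{k,j} - mean_j), with n-1 = 4:
  s[X,X] = ((1.8)·(1.8) + (-0.2)·(-0.2) + (0.8)·(0.8) + (-3.2)·(-3.2) + (0.8)·(0.8)) / 4 = 14.8/4 = 3.7
  s[X,Y] = ((1.8)·(1) + (-0.2)·(-1) + (0.8)·(4) + (-3.2)·(-1) + (0.8)·(-3)) / 4 = 6/4 = 1.5
  s[X,Z] = ((1.8)·(-0.8) + (-0.2)·(-0.8) + (0.8)·(-0.8) + (-3.2)·(1.2) + (0.8)·(1.2)) / 4 = -4.8/4 = -1.2
  s[Y,Y] = ((1)·(1) + (-1)·(-1) + (4)·(4) + (-1)·(-1) + (-3)·(-3)) / 4 = 28/4 = 7
  s[Y,Z] = ((1)·(-0.8) + (-1)·(-0.8) + (4)·(-0.8) + (-1)·(1.2) + (-3)·(1.2)) / 4 = -8/4 = -2
  s[Z,Z] = ((-0.8)·(-0.8) + (-0.8)·(-0.8) + (-0.8)·(-0.8) + (1.2)·(1.2) + (1.2)·(1.2)) / 4 = 4.8/4 = 1.2
  Sample standard deviations s_i = √(s[i,i]):
  s(X) = √(3.7) = 1.9235
  s(Y) = √(7) = 2.6458
  s(Z) = √(1.2) = 1.0954

Step 3 — r_{ij} = s_{ij} / (s_i · s_j):
  r[X,X] = 1 (diagonal).
  r[X,Y] = 1.5 / (1.9235 · 2.6458) = 1.5 / 5.0892 = 0.2947
  r[X,Z] = -1.2 / (1.9235 · 1.0954) = -1.2 / 2.1071 = -0.5695
  r[Y,Y] = 1 (diagonal).
  r[Y,Z] = -2 / (2.6458 · 1.0954) = -2 / 2.8983 = -0.6901
  r[Z,Z] = 1 (diagonal).

R is symmetric with unit diagonal. Assembling:

R = [[1, 0.2947, -0.5695],
 [0.2947, 1, -0.6901],
 [-0.5695, -0.6901, 1]]


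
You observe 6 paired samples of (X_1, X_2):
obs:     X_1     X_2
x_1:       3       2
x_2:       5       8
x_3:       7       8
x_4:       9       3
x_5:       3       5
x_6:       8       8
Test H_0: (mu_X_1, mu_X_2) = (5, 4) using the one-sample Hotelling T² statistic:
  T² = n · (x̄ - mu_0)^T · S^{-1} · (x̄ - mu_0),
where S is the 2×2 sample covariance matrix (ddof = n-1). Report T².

Step 1 — sample mean vector:
  mean(X_1) = (3 + 5 + 7 + 9 + 3 + 8) / 6 = 35/6 = 5.8333
  mean(X_2) = (2 + 8 + 8 + 3 + 5 + 8) / 6 = 34/6 = 5.6667
  x̄ = (5.8333, 5.6667),  deviation x̄ - mu_0 = (5.8333, 5.6667) - (5, 4) = (0.8333, 1.6667).

Step 2 — sample covariance matrix, S[i,j] = (1/(n-1)) · Σ_k (x_{k,i} - mean_i) · (x_{k,j} - mean_j), divisor n-1 = 5:
  S[X_1,X_1] = ((-2.8333)·(-2.8333) + (-0.8333)·(-0.8333) + (1.1667)·(1.1667) + (3.1667)·(3.1667) + (-2.8333)·(-2.8333) + (2.1667)·(2.1667)) / 5 = 32.8333/5 = 6.5667
  S[X_1,X_2] = ((-2.8333)·(-3.6667) + (-0.8333)·(2.3333) + (1.1667)·(2.3333) + (3.1667)·(-2.6667) + (-2.8333)·(-0.6667) + (2.1667)·(2.3333)) / 5 = 9.6667/5 = 1.9333
  S[X_2,X_2] = ((-3.6667)·(-3.6667) + (2.3333)·(2.3333) + (2.3333)·(2.3333) + (-2.6667)·(-2.6667) + (-0.6667)·(-0.6667) + (2.3333)·(2.3333)) / 5 = 37.3333/5 = 7.4667
  S = [[6.5667, 1.9333],
 [1.9333, 7.4667]].

Step 3 — invert S. det(S) = 6.5667·7.4667 - (1.9333)² = 45.2933.
  S^{-1} = (1/det) · [[d, -b], [-b, a]] = [[0.1649, -0.0427],
 [-0.0427, 0.145]].

Step 4 — quadratic form (x̄ - mu_0)^T · S^{-1} · (x̄ - mu_0):
  S^{-1} · (x̄ - mu_0) = (0.0662, 0.2061),
  (x̄ - mu_0)^T · [...] = (0.8333)·(0.0662) + (1.6667)·(0.2061) = 0.3986.

Step 5 — scale by n: T² = 6 · 0.3986 = 2.3918.

T² ≈ 2.3918


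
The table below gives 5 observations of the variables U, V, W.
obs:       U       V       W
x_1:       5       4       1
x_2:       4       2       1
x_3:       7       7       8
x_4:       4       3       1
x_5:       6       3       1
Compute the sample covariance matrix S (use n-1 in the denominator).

Step 1 — column means:
  mean(U) = (5 + 4 + 7 + 4 + 6) / 5 = 26/5 = 5.2
  mean(V) = (4 + 2 + 7 + 3 + 3) / 5 = 19/5 = 3.8
  mean(W) = (1 + 1 + 8 + 1 + 1) / 5 = 12/5 = 2.4

Step 2 — sample covariance S[i,j] = (1/(n-1)) · Σ_k (x_{k,i} - mean_i) · (x_{k,j} - mean_j), with n-1 = 4.
  S[U,U] = ((-0.2)·(-0.2) + (-1.2)·(-1.2) + (1.8)·(1.8) + (-1.2)·(-1.2) + (0.8)·(0.8)) / 4 = 6.8/4 = 1.7
  S[U,V] = ((-0.2)·(0.2) + (-1.2)·(-1.8) + (1.8)·(3.2) + (-1.2)·(-0.8) + (0.8)·(-0.8)) / 4 = 8.2/4 = 2.05
  S[U,W] = ((-0.2)·(-1.4) + (-1.2)·(-1.4) + (1.8)·(5.6) + (-1.2)·(-1.4) + (0.8)·(-1.4)) / 4 = 12.6/4 = 3.15
  S[V,V] = ((0.2)·(0.2) + (-1.8)·(-1.8) + (3.2)·(3.2) + (-0.8)·(-0.8) + (-0.8)·(-0.8)) / 4 = 14.8/4 = 3.7
  S[V,W] = ((0.2)·(-1.4) + (-1.8)·(-1.4) + (3.2)·(5.6) + (-0.8)·(-1.4) + (-0.8)·(-1.4)) / 4 = 22.4/4 = 5.6
  S[W,W] = ((-1.4)·(-1.4) + (-1.4)·(-1.4) + (5.6)·(5.6) + (-1.4)·(-1.4) + (-1.4)·(-1.4)) / 4 = 39.2/4 = 9.8

S is symmetric (S[j,i] = S[i,j]). Assembling:

S = [[1.7, 2.05, 3.15],
 [2.05, 3.7, 5.6],
 [3.15, 5.6, 9.8]]


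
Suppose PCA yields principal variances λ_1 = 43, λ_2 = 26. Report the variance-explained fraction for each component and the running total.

Step 1 — total variance = trace(Sigma) = Σ λ_i = 43 + 26 = 69.

Step 2 — fraction explained by component i = λ_i / Σ λ:
  PC1: 43/69 = 0.6232
  PC2: 26/69 = 0.3768

Step 3 — cumulative fraction after k components = (λ_1 + ... + λ_k) / Σ λ:
  k = 1: 43/69 = 0.6232
  k = 2: (43 + 26)/69 = 69/69 = 1

Summary (fraction, with percent):

explained: PC1 0.6232 (62.32%), PC2 0.3768 (37.68%);  cumulative: 0.6232, 1


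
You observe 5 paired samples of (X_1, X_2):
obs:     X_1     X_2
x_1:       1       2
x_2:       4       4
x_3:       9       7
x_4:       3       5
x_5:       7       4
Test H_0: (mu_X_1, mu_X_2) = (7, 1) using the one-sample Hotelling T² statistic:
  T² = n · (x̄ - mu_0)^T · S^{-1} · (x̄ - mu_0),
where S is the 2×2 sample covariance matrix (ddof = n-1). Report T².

Step 1 — sample mean vector:
  mean(X_1) = (1 + 4 + 9 + 3 + 7) / 5 = 24/5 = 4.8
  mean(X_2) = (2 + 4 + 7 + 5 + 4) / 5 = 22/5 = 4.4
  x̄ = (4.8, 4.4),  deviation x̄ - mu_0 = (4.8, 4.4) - (7, 1) = (-2.2, 3.4).

Step 2 — sample covariance matrix, S[i,j] = (1/(n-1)) · Σ_k (x_{k,i} - mean_i) · (x_{k,j} - mean_j), divisor n-1 = 4:
  S[X_1,X_1] = ((-3.8)·(-3.8) + (-0.8)·(-0.8) + (4.2)·(4.2) + (-1.8)·(-1.8) + (2.2)·(2.2)) / 4 = 40.8/4 = 10.2
  S[X_1,X_2] = ((-3.8)·(-2.4) + (-0.8)·(-0.4) + (4.2)·(2.6) + (-1.8)·(0.6) + (2.2)·(-0.4)) / 4 = 18.4/4 = 4.6
  S[X_2,X_2] = ((-2.4)·(-2.4) + (-0.4)·(-0.4) + (2.6)·(2.6) + (0.6)·(0.6) + (-0.4)·(-0.4)) / 4 = 13.2/4 = 3.3
  S = [[10.2, 4.6],
 [4.6, 3.3]].

Step 3 — invert S. det(S) = 10.2·3.3 - (4.6)² = 12.5.
  S^{-1} = (1/det) · [[d, -b], [-b, a]] = [[0.264, -0.368],
 [-0.368, 0.816]].

Step 4 — quadratic form (x̄ - mu_0)^T · S^{-1} · (x̄ - mu_0):
  S^{-1} · (x̄ - mu_0) = (-1.832, 3.584),
  (x̄ - mu_0)^T · [...] = (-2.2)·(-1.832) + (3.4)·(3.584) = 16.216.

Step 5 — scale by n: T² = 5 · 16.216 = 81.08.

T² ≈ 81.08


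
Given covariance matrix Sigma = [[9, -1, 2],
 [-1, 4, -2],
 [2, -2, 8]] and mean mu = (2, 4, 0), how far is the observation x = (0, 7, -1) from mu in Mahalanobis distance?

Step 1 — centre the observation: (x - mu) = (-2, 3, -1).

Step 2 — invert Sigma (cofactor / det for 3×3, or solve directly):
  Sigma^{-1} = [[0.1186, 0.0169, -0.0254],
 [0.0169, 0.2881, 0.0678],
 [-0.0254, 0.0678, 0.1483]].

Step 3 — form the quadratic (x - mu)^T · Sigma^{-1} · (x - mu):
  Sigma^{-1} · (x - mu) = (-0.161, 0.7627, 0.1059).
  (x - mu)^T · [Sigma^{-1} · (x - mu)] = (-2)·(-0.161) + (3)·(0.7627) + (-1)·(0.1059) = 2.5042.

Step 4 — take square root: d = √(2.5042) ≈ 1.5825.

d(x, mu) = √(2.5042) ≈ 1.5825


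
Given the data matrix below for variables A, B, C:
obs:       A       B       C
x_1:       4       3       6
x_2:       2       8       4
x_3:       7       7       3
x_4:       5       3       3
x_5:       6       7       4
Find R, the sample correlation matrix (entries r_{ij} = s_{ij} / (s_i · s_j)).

Step 1 — column means:
  mean(A) = (4 + 2 + 7 + 5 + 6) / 5 = 24/5 = 4.8
  mean(B) = (3 + 8 + 7 + 3 + 7) / 5 = 28/5 = 5.6
  mean(C) = (6 + 4 + 3 + 3 + 4) / 5 = 20/5 = 4

Step 2 — sample variances and covariances s[i,j] = (1/(n-1)) · Σ_k (x_{k,i} - mean_i) · (x_{k,j} - mean_j), with n-1 = 4:
  s[A,A] = ((-0.8)·(-0.8) + (-2.8)·(-2.8) + (2.2)·(2.2) + (0.2)·(0.2) + (1.2)·(1.2)) / 4 = 14.8/4 = 3.7
  s[A,B] = ((-0.8)·(-2.6) + (-2.8)·(2.4) + (2.2)·(1.4) + (0.2)·(-2.6) + (1.2)·(1.4)) / 4 = -0.4/4 = -0.1
  s[A,C] = ((-0.8)·(2) + (-2.8)·(0) + (2.2)·(-1) + (0.2)·(-1) + (1.2)·(0)) / 4 = -4/4 = -1
  s[B,B] = ((-2.6)·(-2.6) + (2.4)·(2.4) + (1.4)·(1.4) + (-2.6)·(-2.6) + (1.4)·(1.4)) / 4 = 23.2/4 = 5.8
  s[B,C] = ((-2.6)·(2) + (2.4)·(0) + (1.4)·(-1) + (-2.6)·(-1) + (1.4)·(0)) / 4 = -4/4 = -1
  s[C,C] = ((2)·(2) + (0)·(0) + (-1)·(-1) + (-1)·(-1) + (0)·(0)) / 4 = 6/4 = 1.5
  Sample standard deviations s_i = √(s[i,i]):
  s(A) = √(3.7) = 1.9235
  s(B) = √(5.8) = 2.4083
  s(C) = √(1.5) = 1.2247

Step 3 — r_{ij} = s_{ij} / (s_i · s_j):
  r[A,A] = 1 (diagonal).
  r[A,B] = -0.1 / (1.9235 · 2.4083) = -0.1 / 4.6325 = -0.0216
  r[A,C] = -1 / (1.9235 · 1.2247) = -1 / 2.3558 = -0.4245
  r[B,B] = 1 (diagonal).
  r[B,C] = -1 / (2.4083 · 1.2247) = -1 / 2.9496 = -0.339
  r[C,C] = 1 (diagonal).

R is symmetric with unit diagonal. Assembling:

R = [[1, -0.0216, -0.4245],
 [-0.0216, 1, -0.339],
 [-0.4245, -0.339, 1]]


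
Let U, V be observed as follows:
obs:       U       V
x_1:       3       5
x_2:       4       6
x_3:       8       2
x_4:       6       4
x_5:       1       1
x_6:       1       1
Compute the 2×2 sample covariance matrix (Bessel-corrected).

Step 1 — column means:
  mean(U) = (3 + 4 + 8 + 6 + 1 + 1) / 6 = 23/6 = 3.8333
  mean(V) = (5 + 6 + 2 + 4 + 1 + 1) / 6 = 19/6 = 3.1667

Step 2 — sample covariance S[i,j] = (1/(n-1)) · Σ_k (x_{k,i} - mean_i) · (x_{k,j} - mean_j), with n-1 = 5.
  S[U,U] = ((-0.8333)·(-0.8333) + (0.1667)·(0.1667) + (4.1667)·(4.1667) + (2.1667)·(2.1667) + (-2.8333)·(-2.8333) + (-2.8333)·(-2.8333)) / 5 = 38.8333/5 = 7.7667
  S[U,V] = ((-0.8333)·(1.8333) + (0.1667)·(2.8333) + (4.1667)·(-1.1667) + (2.1667)·(0.8333) + (-2.8333)·(-2.1667) + (-2.8333)·(-2.1667)) / 5 = 8.1667/5 = 1.6333
  S[V,V] = ((1.8333)·(1.8333) + (2.8333)·(2.8333) + (-1.1667)·(-1.1667) + (0.8333)·(0.8333) + (-2.1667)·(-2.1667) + (-2.1667)·(-2.1667)) / 5 = 22.8333/5 = 4.5667

S is symmetric (S[j,i] = S[i,j]). Assembling:

S = [[7.7667, 1.6333],
 [1.6333, 4.5667]]


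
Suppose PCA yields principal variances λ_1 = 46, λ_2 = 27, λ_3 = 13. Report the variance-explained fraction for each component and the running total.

Step 1 — total variance = trace(Sigma) = Σ λ_i = 46 + 27 + 13 = 86.

Step 2 — fraction explained by component i = λ_i / Σ λ:
  PC1: 46/86 = 0.5349
  PC2: 27/86 = 0.314
  PC3: 13/86 = 0.1512

Step 3 — cumulative fraction after k components = (λ_1 + ... + λ_k) / Σ λ:
  k = 1: 46/86 = 0.5349
  k = 2: (46 + 27)/86 = 73/86 = 0.8488
  k = 3: (46 + 27 + 13)/86 = 86/86 = 1

Summary (fraction, with percent):

explained: PC1 0.5349 (53.49%), PC2 0.314 (31.4%), PC3 0.1512 (15.12%);  cumulative: 0.5349, 0.8488, 1
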